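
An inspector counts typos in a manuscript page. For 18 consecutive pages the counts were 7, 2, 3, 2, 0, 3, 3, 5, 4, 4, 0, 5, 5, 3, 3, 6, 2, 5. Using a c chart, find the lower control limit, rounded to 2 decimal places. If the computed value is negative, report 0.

0.00

c̄ = (7 + 2 + 3 + 2 + 0 + 3 + 3 + 5 + 4 + 4 + 0 + 5 + 5 + 3 + 3 + 6 + 2 + 5) / 18 = 62 / 18 = 3.4444
LCL = c̄ − 3√c̄ = 3.4444 − 3 × 1.8559 = -2.1233 → 0 (cannot be negative)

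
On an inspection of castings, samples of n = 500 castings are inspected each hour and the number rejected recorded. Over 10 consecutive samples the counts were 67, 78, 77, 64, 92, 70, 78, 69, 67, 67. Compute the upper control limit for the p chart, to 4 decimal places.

p̄ = Σdᵢ / (k·n) = 729 / (10 × 500) = 0.14580
UCL = p̄ + 3·√(p̄(1−p̄)/n) = 0.14580 + 3 × √(0.14580×0.85420/500) = 0.14580 + 3 × 0.01578 = 0.19315

0.1931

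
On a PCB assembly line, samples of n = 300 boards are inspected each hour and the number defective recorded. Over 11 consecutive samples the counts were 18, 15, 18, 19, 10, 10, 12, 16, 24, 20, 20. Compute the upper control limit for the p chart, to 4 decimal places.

p̄ = Σdᵢ / (k·n) = 182 / (11 × 300) = 0.05515
UCL = p̄ + 3·√(p̄(1−p̄)/n) = 0.05515 + 3 × √(0.05515×0.94485/300) = 0.05515 + 3 × 0.01318 = 0.09469

0.0947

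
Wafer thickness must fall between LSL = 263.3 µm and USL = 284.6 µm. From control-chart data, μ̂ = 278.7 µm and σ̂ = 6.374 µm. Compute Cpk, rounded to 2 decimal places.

Cpu = (USL − μ̂) / (3σ̂) = (284.6 − 278.7) / (3 × 6.374) = 0.3085; Cpl = (μ̂ − LSL) / (3σ̂) = (278.7 − 263.3) / (3 × 6.374) = 0.8054; Cpk = min(Cpu, Cpl) = 0.3085

0.31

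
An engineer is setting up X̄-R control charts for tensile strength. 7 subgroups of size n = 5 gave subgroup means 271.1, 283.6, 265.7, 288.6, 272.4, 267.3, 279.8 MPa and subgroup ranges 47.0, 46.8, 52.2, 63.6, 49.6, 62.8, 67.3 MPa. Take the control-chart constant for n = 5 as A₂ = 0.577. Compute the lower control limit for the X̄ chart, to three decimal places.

X̄̄ = (271.1 + 283.6 + 265.7 + 288.6 + 272.4 + 267.3 + 279.8) / 7 = 1928.5000 / 7 = 275.5000
R̄ = (47.0 + 46.8 + 52.2 + 63.6 + 49.6 + 62.8 + 67.3) / 7 = 389.3000 / 7 = 55.6143
LCL = X̄̄ − A₂·R̄ = 275.5000 − 0.577 × 55.6143 = 243.4106

243.411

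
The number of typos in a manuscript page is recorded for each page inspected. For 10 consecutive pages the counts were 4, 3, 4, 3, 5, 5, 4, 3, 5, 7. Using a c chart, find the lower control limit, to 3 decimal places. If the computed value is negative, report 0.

c̄ = (4 + 3 + 4 + 3 + 5 + 5 + 4 + 3 + 5 + 7) / 10 = 43 / 10 = 4.3000
LCL = c̄ − 3√c̄ = 4.3000 − 3 × 2.0736 = -1.9209 → 0 (cannot be negative)

0.000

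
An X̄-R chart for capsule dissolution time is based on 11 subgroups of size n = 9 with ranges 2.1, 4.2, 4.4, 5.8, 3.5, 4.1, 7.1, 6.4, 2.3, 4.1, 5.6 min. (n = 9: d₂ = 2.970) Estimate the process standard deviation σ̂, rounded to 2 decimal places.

1.52

R̄ = (2.1 + 4.2 + 4.4 + 5.8 + 3.5 + 4.1 + 7.1 + 6.4 + 2.3 + 4.1 + 5.6) / 11 = 4.5091
σ̂ = R̄ / d₂ = 4.5091 / 2.970 = 1.5182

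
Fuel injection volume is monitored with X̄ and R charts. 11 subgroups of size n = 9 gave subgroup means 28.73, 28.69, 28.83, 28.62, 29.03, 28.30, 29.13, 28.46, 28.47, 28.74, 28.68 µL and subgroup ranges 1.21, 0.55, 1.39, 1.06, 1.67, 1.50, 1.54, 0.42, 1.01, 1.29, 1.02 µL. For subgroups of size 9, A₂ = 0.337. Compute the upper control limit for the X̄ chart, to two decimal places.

29.09

X̄̄ = (28.73 + 28.69 + 28.83 + 28.62 + 29.03 + 28.30 + 29.13 + 28.46 + 28.47 + 28.74 + 28.68) / 11 = 315.6800 / 11 = 28.6982
R̄ = (1.21 + 0.55 + 1.39 + 1.06 + 1.67 + 1.50 + 1.54 + 0.42 + 1.01 + 1.29 + 1.02) / 11 = 12.6600 / 11 = 1.1509
UCL = X̄̄ + A₂·R̄ = 28.6982 + 0.337 × 1.1509 = 29.0860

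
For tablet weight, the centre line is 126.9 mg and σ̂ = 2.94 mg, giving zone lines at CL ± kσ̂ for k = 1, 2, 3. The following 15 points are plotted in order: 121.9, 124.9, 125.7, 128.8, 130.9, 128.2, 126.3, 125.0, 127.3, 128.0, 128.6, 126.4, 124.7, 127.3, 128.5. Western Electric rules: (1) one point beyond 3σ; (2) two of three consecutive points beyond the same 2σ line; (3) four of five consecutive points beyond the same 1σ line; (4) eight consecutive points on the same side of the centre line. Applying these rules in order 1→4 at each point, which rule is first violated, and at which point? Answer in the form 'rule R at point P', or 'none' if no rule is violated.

Zone of each point (C = within 1σ̂, B = 1σ̂–2σ̂, A = 2σ̂–3σ̂, * = beyond 3σ̂; sign = side of CL): 1:-B, 2:-C, 3:-C, 4:+C, 5:+B, 6:+C, 7:-C, 8:-C, 9:+C, 10:+C, 11:+C, 12:-C, 13:-C, 14:+C, 15:+C
No rule fires across all 15 points.

none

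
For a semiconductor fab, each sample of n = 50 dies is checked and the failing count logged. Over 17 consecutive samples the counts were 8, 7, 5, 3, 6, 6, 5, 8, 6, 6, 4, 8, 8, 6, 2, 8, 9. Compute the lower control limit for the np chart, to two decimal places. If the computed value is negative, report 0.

p̄ = Σdᵢ / (k·n) = 105 / (17 × 50) = 0.12353
LCL = np̄ − 3·√(np̄(1−p̄)) = 6.1765 − 3 × 2.3267 = -0.8036 → 0 (negative, so LCL = 0)

0.00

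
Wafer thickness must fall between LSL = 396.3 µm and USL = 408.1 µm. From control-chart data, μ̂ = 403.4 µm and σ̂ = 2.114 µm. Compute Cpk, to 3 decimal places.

Cpu = (USL − μ̂) / (3σ̂) = (408.1 − 403.4) / (3 × 2.114) = 0.7411; Cpl = (μ̂ − LSL) / (3σ̂) = (403.4 − 396.3) / (3 × 2.114) = 1.1195; Cpk = min(Cpu, Cpl) = 0.7411

0.741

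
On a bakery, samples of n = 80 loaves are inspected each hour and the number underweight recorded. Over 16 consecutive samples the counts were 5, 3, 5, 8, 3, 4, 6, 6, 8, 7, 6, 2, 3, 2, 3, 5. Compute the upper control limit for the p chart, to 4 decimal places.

0.1386

p̄ = Σdᵢ / (k·n) = 76 / (16 × 80) = 0.05937
UCL = p̄ + 3·√(p̄(1−p̄)/n) = 0.05937 + 3 × √(0.05937×0.94063/80) = 0.05937 + 3 × 0.02642 = 0.13864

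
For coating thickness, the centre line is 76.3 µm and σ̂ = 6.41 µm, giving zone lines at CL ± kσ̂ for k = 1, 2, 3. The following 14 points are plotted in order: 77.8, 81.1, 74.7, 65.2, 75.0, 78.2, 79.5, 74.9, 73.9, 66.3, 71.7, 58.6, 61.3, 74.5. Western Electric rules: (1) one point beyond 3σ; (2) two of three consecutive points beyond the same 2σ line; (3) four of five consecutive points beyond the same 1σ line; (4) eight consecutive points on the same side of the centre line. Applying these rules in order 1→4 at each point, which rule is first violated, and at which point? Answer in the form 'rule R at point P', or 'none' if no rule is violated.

rule 2 at point 13

Zone of each point (C = within 1σ̂, B = 1σ̂–2σ̂, A = 2σ̂–3σ̂, * = beyond 3σ̂; sign = side of CL): 1:+C, 2:+C, 3:-C, 4:-B, 5:-C, 6:+C, 7:+C, 8:-C, 9:-C, 10:-B, 11:-C, 12:-A, 13:-A, 14:-C
Rule 2 (two of three consecutive points beyond the same 2σ limit) is satisfied at point 13.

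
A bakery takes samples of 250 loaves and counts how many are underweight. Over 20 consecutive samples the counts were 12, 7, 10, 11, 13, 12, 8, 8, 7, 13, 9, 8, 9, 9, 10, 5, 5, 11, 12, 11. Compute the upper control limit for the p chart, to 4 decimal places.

p̄ = Σdᵢ / (k·n) = 190 / (20 × 250) = 0.03800
UCL = p̄ + 3·√(p̄(1−p̄)/n) = 0.03800 + 3 × √(0.03800×0.96200/250) = 0.03800 + 3 × 0.01209 = 0.07428

0.0743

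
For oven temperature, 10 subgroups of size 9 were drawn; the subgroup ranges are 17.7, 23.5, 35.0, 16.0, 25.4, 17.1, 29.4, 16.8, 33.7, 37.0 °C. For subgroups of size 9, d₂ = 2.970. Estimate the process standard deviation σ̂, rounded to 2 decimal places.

8.47

R̄ = (17.7 + 23.5 + 35.0 + 16.0 + 25.4 + 17.1 + 29.4 + 16.8 + 33.7 + 37.0) / 10 = 25.1600
σ̂ = R̄ / d₂ = 25.1600 / 2.970 = 8.4714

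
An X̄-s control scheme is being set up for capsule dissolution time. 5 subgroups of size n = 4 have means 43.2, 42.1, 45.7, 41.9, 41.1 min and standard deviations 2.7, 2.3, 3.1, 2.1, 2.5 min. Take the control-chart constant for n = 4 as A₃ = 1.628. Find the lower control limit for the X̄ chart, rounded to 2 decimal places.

38.66

X̄̄ = (43.2 + 42.1 + 45.7 + 41.9 + 41.1) / 5 = 42.8000
s̄ = (2.7 + 2.3 + 3.1 + 2.1 + 2.5) / 5 = 2.5400
LCL = X̄̄ − A₃·s̄ = 42.8000 − 1.628 × 2.5400 = 38.6649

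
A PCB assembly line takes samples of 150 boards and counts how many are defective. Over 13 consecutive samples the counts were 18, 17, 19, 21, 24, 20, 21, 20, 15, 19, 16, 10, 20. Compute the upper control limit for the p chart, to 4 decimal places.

0.2035

p̄ = Σdᵢ / (k·n) = 240 / (13 × 150) = 0.12308
UCL = p̄ + 3·√(p̄(1−p̄)/n) = 0.12308 + 3 × √(0.12308×0.87692/150) = 0.12308 + 3 × 0.02682 = 0.20355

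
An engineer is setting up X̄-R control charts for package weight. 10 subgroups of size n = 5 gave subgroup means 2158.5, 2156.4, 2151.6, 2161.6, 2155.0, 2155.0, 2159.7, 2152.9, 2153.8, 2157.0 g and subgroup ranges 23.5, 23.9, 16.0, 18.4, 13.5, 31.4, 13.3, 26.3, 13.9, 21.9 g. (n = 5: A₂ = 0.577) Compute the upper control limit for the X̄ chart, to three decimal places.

X̄̄ = (2158.5 + 2156.4 + 2151.6 + 2161.6 + 2155.0 + 2155.0 + 2159.7 + 2152.9 + 2153.8 + 2157.0) / 10 = 21561.5000 / 10 = 2156.1500
R̄ = (23.5 + 23.9 + 16.0 + 18.4 + 13.5 + 31.4 + 13.3 + 26.3 + 13.9 + 21.9) / 10 = 202.1000 / 10 = 20.2100
UCL = X̄̄ + A₂·R̄ = 2156.1500 + 0.577 × 20.2100 = 2167.8112

2167.811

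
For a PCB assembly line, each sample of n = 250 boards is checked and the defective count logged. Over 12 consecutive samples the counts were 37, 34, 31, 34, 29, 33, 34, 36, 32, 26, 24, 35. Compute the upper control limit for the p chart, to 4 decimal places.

p̄ = Σdᵢ / (k·n) = 385 / (12 × 250) = 0.12833
UCL = p̄ + 3·√(p̄(1−p̄)/n) = 0.12833 + 3 × √(0.12833×0.87167/250) = 0.12833 + 3 × 0.02115 = 0.19179

0.1918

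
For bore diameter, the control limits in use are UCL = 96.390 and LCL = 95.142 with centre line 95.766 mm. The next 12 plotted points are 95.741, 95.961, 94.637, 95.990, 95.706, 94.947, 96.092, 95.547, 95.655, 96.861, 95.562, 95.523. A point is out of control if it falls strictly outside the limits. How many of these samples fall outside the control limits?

Compare each point to [95.142, 96.390]: sample 3 = 94.637 < LCL; sample 6 = 94.947 < LCL; sample 10 = 96.861 > UCL.

3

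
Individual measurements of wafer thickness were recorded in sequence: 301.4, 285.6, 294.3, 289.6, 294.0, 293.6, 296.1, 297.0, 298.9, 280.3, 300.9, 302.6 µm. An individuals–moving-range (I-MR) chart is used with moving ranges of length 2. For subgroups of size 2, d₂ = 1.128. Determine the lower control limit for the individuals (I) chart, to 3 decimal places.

X̄ = (301.4 + 285.6 + 294.3 + 289.6 + 294.0 + 293.6 + 296.1 + 297.0 + 298.9 + 280.3 + 300.9 + 302.6) / 12 = 294.5250
Moving ranges: 15.8, 8.7, 4.7, 4.4, 0.4, 2.5, 0.9, 1.9, 18.6, 20.6, 1.7; M̄R̄ = 80.2000 / 11 = 7.2909
LCL = X̄ − 3·M̄R̄/d₂ = 294.5250 − 3 × 7.2909 / 1.128 = 275.1343

275.134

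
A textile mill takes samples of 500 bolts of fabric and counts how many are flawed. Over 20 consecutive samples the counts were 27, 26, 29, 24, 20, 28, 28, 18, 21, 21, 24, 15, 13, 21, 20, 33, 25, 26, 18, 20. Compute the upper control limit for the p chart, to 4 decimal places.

0.0737

p̄ = Σdᵢ / (k·n) = 457 / (20 × 500) = 0.04570
UCL = p̄ + 3·√(p̄(1−p̄)/n) = 0.04570 + 3 × √(0.04570×0.95430/500) = 0.04570 + 3 × 0.00934 = 0.07372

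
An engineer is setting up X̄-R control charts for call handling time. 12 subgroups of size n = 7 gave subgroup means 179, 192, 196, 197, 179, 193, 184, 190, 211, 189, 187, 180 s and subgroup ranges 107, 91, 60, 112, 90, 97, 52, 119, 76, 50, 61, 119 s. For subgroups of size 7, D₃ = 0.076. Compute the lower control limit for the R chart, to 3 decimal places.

6.549

R̄ = (107 + 91 + 60 + 112 + 90 + 97 + 52 + 119 + 76 + 50 + 61 + 119) / 12 = 1034.0000 / 12 = 86.1667
LCL_R = D₃·R̄ = 0.076 × 86.1667 = 6.5487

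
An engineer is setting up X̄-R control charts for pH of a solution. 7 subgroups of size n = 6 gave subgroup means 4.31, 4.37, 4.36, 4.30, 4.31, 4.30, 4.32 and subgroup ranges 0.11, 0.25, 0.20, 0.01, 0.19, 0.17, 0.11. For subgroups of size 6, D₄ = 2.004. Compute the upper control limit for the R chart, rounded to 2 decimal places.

0.30

R̄ = (0.11 + 0.25 + 0.20 + 0.01 + 0.19 + 0.17 + 0.11) / 7 = 1.0400 / 7 = 0.1486
UCL_R = D₄·R̄ = 2.004 × 0.1486 = 0.2977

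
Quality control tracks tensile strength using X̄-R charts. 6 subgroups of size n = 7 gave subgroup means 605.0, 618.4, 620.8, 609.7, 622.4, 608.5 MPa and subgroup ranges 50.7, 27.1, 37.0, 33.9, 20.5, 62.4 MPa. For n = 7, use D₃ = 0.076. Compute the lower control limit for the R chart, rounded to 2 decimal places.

2.93

R̄ = (50.7 + 27.1 + 37.0 + 33.9 + 20.5 + 62.4) / 6 = 231.6000 / 6 = 38.6000
LCL_R = D₃·R̄ = 0.076 × 38.6000 = 2.9336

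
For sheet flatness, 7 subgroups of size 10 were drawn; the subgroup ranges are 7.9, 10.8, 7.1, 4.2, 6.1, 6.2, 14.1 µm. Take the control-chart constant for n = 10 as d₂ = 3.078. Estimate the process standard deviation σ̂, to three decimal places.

2.618

R̄ = (7.9 + 10.8 + 7.1 + 4.2 + 6.1 + 6.2 + 14.1) / 7 = 8.0571
σ̂ = R̄ / d₂ = 8.0571 / 3.078 = 2.6177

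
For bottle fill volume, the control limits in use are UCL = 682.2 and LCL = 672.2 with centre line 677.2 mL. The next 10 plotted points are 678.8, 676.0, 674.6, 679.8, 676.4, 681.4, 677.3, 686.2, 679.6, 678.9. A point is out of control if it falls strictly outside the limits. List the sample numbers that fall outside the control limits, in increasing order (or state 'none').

Compare each point to [672.2, 682.2]: sample 8 = 686.2 > UCL.

8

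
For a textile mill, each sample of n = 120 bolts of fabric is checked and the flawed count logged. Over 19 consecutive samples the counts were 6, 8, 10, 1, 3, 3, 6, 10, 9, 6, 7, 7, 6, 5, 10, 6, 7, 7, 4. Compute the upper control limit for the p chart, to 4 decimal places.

p̄ = Σdᵢ / (k·n) = 121 / (19 × 120) = 0.05307
UCL = p̄ + 3·√(p̄(1−p̄)/n) = 0.05307 + 3 × √(0.05307×0.94693/120) = 0.05307 + 3 × 0.02046 = 0.11446

0.1145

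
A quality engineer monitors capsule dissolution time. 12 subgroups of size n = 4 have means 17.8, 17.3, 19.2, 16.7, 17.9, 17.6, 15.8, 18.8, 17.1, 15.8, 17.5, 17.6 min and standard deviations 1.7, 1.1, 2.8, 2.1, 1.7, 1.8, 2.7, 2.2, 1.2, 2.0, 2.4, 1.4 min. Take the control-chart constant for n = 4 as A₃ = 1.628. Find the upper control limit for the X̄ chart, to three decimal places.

X̄̄ = (17.8 + 17.3 + 19.2 + 16.7 + 17.9 + 17.6 + 15.8 + 18.8 + 17.1 + 15.8 + 17.5 + 17.6) / 12 = 17.4250
s̄ = (1.7 + 1.1 + 2.8 + 2.1 + 1.7 + 1.8 + 2.7 + 2.2 + 1.2 + 2.0 + 2.4 + 1.4) / 12 = 1.9250
UCL = X̄̄ + A₃·s̄ = 17.4250 + 1.628 × 1.9250 = 20.5589

20.559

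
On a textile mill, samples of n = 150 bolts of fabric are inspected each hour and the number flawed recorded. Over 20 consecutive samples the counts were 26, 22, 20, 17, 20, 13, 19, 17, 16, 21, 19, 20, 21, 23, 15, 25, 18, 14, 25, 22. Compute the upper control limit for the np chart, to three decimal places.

p̄ = Σdᵢ / (k·n) = 393 / (20 × 150) = 0.13100
UCL = np̄ + 3·√(np̄(1−p̄)) = 19.6500 + 3 × √(19.6500×0.86900) = 19.6500 + 3 × 4.1323 = 32.0469

32.047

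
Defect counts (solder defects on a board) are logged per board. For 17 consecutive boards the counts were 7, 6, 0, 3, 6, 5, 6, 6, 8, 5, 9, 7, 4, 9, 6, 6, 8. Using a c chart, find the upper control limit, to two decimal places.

c̄ = (7 + 6 + 0 + 3 + 6 + 5 + 6 + 6 + 8 + 5 + 9 + 7 + 4 + 9 + 6 + 6 + 8) / 17 = 101 / 17 = 5.9412
UCL = c̄ + 3√c̄ = 5.9412 + 3 × √5.9412 = 5.9412 + 3 × 2.4375 = 13.2535

13.25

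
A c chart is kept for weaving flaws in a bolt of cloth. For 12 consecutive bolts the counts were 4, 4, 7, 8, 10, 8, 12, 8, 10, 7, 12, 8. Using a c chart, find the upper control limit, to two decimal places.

c̄ = (4 + 4 + 7 + 8 + 10 + 8 + 12 + 8 + 10 + 7 + 12 + 8) / 12 = 98 / 12 = 8.1667
UCL = c̄ + 3√c̄ = 8.1667 + 3 × √8.1667 = 8.1667 + 3 × 2.8577 = 16.7399

16.74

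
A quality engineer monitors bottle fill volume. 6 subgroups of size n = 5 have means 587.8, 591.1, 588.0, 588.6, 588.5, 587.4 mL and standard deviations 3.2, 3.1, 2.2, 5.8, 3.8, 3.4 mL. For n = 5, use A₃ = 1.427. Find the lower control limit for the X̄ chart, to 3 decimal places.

X̄̄ = (587.8 + 591.1 + 588.0 + 588.6 + 588.5 + 587.4) / 6 = 588.5667
s̄ = (3.2 + 3.1 + 2.2 + 5.8 + 3.8 + 3.4) / 6 = 3.5833
LCL = X̄̄ − A₃·s̄ = 588.5667 − 1.427 × 3.5833 = 583.4533

583.453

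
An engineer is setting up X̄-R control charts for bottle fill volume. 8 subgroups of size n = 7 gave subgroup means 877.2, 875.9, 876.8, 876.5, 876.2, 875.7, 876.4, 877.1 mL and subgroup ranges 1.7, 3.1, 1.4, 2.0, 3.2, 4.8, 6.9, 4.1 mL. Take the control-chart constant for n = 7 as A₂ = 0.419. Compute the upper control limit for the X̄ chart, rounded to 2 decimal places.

X̄̄ = (877.2 + 875.9 + 876.8 + 876.5 + 876.2 + 875.7 + 876.4 + 877.1) / 8 = 7011.8000 / 8 = 876.4750
R̄ = (1.7 + 3.1 + 1.4 + 2.0 + 3.2 + 4.8 + 6.9 + 4.1) / 8 = 27.2000 / 8 = 3.4000
UCL = X̄̄ + A₂·R̄ = 876.4750 + 0.419 × 3.4000 = 877.8996

877.90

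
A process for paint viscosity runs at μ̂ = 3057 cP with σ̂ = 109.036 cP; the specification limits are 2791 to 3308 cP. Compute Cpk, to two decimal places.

Cpu = (USL − μ̂) / (3σ̂) = (3308 − 3057) / (3 × 109.036) = 0.7673; Cpl = (μ̂ − LSL) / (3σ̂) = (3057 − 2791) / (3 × 109.036) = 0.8132; Cpk = min(Cpu, Cpl) = 0.7673

0.77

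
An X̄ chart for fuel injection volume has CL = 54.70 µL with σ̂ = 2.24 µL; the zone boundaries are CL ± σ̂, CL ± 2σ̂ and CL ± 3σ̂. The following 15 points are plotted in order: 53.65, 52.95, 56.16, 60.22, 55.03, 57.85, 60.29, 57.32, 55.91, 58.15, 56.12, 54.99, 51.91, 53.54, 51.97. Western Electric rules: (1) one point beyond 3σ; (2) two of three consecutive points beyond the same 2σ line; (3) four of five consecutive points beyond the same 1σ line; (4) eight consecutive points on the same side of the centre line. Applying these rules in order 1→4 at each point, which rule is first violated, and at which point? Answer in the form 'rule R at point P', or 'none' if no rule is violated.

rule 3 at point 8

Zone of each point (C = within 1σ̂, B = 1σ̂–2σ̂, A = 2σ̂–3σ̂, * = beyond 3σ̂; sign = side of CL): 1:-C, 2:-C, 3:+C, 4:+A, 5:+C, 6:+B, 7:+A, 8:+B, 9:+C, 10:+B, 11:+C, 12:+C, 13:-B, 14:-C, 15:-B
Rule 3 (four of five consecutive points beyond the same 1σ limit) is satisfied at point 8.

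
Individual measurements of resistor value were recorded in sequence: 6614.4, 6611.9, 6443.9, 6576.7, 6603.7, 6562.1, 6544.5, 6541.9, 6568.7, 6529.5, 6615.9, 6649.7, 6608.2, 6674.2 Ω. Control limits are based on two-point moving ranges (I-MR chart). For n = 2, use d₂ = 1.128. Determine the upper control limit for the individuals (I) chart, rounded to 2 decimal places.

6722.11

X̄ = (6614.4 + 6611.9 + 6443.9 + 6576.7 + 6603.7 + 6562.1 + 6544.5 + 6541.9 + 6568.7 + 6529.5 + 6615.9 + 6649.7 + 6608.2 + 6674.2) / 14 = 6581.8071
Moving ranges: 2.5, 168.0, 132.8, 27.0, 41.6, 17.6, 2.6, 26.8, 39.2, 86.4, 33.8, 41.5, 66.0; M̄R̄ = 685.8000 / 13 = 52.7538
UCL = X̄ + 3·M̄R̄/d₂ = 6581.8071 + 3 × 52.7538 / 1.128 = 6722.1099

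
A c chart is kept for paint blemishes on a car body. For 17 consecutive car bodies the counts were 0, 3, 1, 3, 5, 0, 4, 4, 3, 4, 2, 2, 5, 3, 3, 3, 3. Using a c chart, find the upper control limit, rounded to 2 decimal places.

c̄ = (0 + 3 + 1 + 3 + 5 + 0 + 4 + 4 + 3 + 4 + 2 + 2 + 5 + 3 + 3 + 3 + 3) / 17 = 48 / 17 = 2.8235
UCL = c̄ + 3√c̄ = 2.8235 + 3 × √2.8235 = 2.8235 + 3 × 1.6803 = 7.8645

7.86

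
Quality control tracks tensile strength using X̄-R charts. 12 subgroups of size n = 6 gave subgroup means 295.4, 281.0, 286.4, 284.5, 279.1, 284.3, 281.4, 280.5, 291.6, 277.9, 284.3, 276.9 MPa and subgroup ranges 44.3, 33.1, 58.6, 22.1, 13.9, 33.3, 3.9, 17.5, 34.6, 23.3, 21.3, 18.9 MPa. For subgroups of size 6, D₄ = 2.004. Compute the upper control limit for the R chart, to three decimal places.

54.242

R̄ = (44.3 + 33.1 + 58.6 + 22.1 + 13.9 + 33.3 + 3.9 + 17.5 + 34.6 + 23.3 + 21.3 + 18.9) / 12 = 324.8000 / 12 = 27.0667
UCL_R = D₄·R̄ = 2.004 × 27.0667 = 54.2416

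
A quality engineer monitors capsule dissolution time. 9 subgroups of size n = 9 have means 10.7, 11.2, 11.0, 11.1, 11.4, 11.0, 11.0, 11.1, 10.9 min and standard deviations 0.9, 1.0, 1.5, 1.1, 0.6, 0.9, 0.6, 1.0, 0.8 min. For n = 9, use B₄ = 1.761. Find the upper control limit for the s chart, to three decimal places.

s̄ = (0.9 + 1.0 + 1.5 + 1.1 + 0.6 + 0.9 + 0.6 + 1.0 + 0.8) / 9 = 0.9333
UCL_s = B₄·s̄ = 1.761 × 0.9333 = 1.6436

1.644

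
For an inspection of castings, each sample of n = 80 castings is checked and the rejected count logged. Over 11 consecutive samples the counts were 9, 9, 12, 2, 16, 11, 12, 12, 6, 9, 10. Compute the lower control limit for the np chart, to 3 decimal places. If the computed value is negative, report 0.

p̄ = Σdᵢ / (k·n) = 108 / (11 × 80) = 0.12273
LCL = np̄ − 3·√(np̄(1−p̄)) = 9.8182 − 3 × 2.9348 = 1.0137

1.014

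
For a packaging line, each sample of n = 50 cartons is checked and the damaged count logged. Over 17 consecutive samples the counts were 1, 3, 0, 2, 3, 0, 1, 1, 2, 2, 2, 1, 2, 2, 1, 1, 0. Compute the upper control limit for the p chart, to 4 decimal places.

p̄ = Σdᵢ / (k·n) = 24 / (17 × 50) = 0.02824
UCL = p̄ + 3·√(p̄(1−p̄)/n) = 0.02824 + 3 × √(0.02824×0.97176/50) = 0.02824 + 3 × 0.02343 = 0.09851

0.0985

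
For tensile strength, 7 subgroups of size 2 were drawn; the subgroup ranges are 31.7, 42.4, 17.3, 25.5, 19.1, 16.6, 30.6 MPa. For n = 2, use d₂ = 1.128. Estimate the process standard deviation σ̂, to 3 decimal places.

23.202

R̄ = (31.7 + 42.4 + 17.3 + 25.5 + 19.1 + 16.6 + 30.6) / 7 = 26.1714
σ̂ = R̄ / d₂ = 26.1714 / 1.128 = 23.2016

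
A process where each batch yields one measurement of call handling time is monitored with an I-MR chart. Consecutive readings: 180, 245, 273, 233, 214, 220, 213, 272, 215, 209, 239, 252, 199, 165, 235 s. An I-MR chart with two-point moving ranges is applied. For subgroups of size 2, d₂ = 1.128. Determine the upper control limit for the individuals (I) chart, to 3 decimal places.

X̄ = (180 + 245 + 273 + 233 + 214 + 220 + 213 + 272 + 215 + 209 + 239 + 252 + 199 + 165 + 235) / 15 = 224.2667
Moving ranges: 65, 28, 40, 19, 6, 7, 59, 57, 6, 30, 13, 53, 34, 70; M̄R̄ = 487.0000 / 14 = 34.7857
UCL = X̄ + 3·M̄R̄/d₂ = 224.2667 + 3 × 34.7857 / 1.128 = 316.7819

316.782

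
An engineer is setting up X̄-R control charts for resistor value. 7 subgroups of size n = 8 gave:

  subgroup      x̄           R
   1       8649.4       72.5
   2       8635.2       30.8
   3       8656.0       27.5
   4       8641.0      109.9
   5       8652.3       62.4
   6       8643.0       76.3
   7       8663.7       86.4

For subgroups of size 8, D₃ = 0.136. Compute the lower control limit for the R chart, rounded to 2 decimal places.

R̄ = (72.5 + 30.8 + 27.5 + 109.9 + 62.4 + 76.3 + 86.4) / 7 = 465.8000 / 7 = 66.5429
LCL_R = D₃·R̄ = 0.136 × 66.5429 = 9.0498

9.05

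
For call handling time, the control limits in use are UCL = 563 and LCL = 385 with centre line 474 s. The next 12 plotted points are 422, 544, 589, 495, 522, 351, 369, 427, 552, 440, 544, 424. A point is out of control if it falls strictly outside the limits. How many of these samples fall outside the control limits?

3

Compare each point to [385, 563]: sample 3 = 589 > UCL; sample 6 = 351 < LCL; sample 7 = 369 < LCL.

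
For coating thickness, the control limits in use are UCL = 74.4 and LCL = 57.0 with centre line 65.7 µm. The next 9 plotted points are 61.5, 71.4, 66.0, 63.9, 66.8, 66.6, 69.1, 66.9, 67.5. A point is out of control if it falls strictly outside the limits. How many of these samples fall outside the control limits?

0

All 9 points lie within [57.0, 74.4].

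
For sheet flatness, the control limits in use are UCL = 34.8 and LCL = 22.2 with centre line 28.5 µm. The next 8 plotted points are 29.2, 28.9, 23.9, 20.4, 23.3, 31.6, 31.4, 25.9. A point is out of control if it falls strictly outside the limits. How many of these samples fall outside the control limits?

Compare each point to [22.2, 34.8]: sample 4 = 20.4 < LCL.

1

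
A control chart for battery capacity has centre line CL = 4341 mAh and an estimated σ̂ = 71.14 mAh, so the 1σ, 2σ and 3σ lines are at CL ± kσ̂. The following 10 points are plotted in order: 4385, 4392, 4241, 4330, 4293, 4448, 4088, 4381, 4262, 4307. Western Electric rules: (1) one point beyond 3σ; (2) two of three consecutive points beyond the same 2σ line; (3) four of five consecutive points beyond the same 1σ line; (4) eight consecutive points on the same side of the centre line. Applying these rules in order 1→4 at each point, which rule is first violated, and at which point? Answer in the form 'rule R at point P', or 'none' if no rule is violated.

rule 1 at point 7

Zone of each point (C = within 1σ̂, B = 1σ̂–2σ̂, A = 2σ̂–3σ̂, * = beyond 3σ̂; sign = side of CL): 1:+C, 2:+C, 3:-B, 4:-C, 5:-C, 6:+B, 7:-*, 8:+C, 9:-B, 10:-C
Rule 1 (one point beyond the 3σ limits) is satisfied at point 7.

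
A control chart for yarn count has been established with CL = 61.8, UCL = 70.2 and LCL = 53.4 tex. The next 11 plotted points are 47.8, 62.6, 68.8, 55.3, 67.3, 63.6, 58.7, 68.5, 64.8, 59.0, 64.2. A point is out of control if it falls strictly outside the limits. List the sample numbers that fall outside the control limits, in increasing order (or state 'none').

1

Compare each point to [53.4, 70.2]: sample 1 = 47.8 < LCL.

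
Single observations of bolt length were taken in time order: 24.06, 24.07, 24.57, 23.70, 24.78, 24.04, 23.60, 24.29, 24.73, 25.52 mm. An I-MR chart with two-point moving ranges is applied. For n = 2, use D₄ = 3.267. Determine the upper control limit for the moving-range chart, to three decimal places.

Moving ranges: 0.01, 0.50, 0.87, 1.08, 0.74, 0.44, 0.69, 0.44, 0.79; M̄R̄ = 5.5600 / 9 = 0.6178
UCL_MR = D₄·M̄R̄ = 3.267 × 0.6178 = 2.0183

2.018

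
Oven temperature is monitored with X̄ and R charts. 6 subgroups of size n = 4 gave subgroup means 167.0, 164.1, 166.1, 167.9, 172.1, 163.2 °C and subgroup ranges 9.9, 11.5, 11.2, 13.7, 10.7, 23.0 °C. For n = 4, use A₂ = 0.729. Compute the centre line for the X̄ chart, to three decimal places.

X̄̄ = (167.0 + 164.1 + 166.1 + 167.9 + 172.1 + 163.2) / 6 = 1000.4000 / 6 = 166.7333
CL = X̄̄ = 166.7333

166.733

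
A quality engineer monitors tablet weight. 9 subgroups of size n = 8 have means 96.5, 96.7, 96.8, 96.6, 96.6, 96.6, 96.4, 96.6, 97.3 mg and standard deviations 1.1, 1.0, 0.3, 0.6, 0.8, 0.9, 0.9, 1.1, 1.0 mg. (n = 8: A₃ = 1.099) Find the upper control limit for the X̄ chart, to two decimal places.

X̄̄ = (96.5 + 96.7 + 96.8 + 96.6 + 96.6 + 96.6 + 96.4 + 96.6 + 97.3) / 9 = 96.6778
s̄ = (1.1 + 1.0 + 0.3 + 0.6 + 0.8 + 0.9 + 0.9 + 1.1 + 1.0) / 9 = 0.8556
UCL = X̄̄ + A₃·s̄ = 96.6778 + 1.099 × 0.8556 = 97.6180

97.62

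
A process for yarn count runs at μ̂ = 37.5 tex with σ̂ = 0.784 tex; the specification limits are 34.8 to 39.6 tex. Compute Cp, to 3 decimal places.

1.020

Cp = (USL − LSL) / (6σ̂) = (39.6 − 34.8) / (6 × 0.784) = 4.8000 / 4.7040 = 1.0204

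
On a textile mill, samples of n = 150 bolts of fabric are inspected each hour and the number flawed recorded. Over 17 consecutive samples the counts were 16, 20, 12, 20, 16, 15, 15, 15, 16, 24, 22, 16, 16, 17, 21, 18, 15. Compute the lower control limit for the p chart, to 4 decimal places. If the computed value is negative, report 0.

p̄ = Σdᵢ / (k·n) = 294 / (17 × 150) = 0.11529
LCL = p̄ − 3·√(p̄(1−p̄)/n) = 0.11529 − 3 × 0.02608 = 0.03706

0.0371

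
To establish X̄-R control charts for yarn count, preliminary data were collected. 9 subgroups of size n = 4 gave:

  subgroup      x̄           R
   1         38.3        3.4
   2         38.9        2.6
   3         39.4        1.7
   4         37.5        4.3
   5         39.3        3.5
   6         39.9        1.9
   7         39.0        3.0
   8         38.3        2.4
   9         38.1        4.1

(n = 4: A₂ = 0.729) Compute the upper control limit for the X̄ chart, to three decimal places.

40.923

X̄̄ = (38.3 + 38.9 + 39.4 + 37.5 + 39.3 + 39.9 + 39.0 + 38.3 + 38.1) / 9 = 348.7000 / 9 = 38.7444
R̄ = (3.4 + 2.6 + 1.7 + 4.3 + 3.5 + 1.9 + 3.0 + 2.4 + 4.1) / 9 = 26.9000 / 9 = 2.9889
UCL = X̄̄ + A₂·R̄ = 38.7444 + 0.729 × 2.9889 = 40.9233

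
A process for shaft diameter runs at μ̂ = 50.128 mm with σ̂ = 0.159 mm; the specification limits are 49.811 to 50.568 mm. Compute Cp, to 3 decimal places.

Cp = (USL − LSL) / (6σ̂) = (50.568 − 49.811) / (6 × 0.159) = 0.7570 / 0.9540 = 0.7935

0.794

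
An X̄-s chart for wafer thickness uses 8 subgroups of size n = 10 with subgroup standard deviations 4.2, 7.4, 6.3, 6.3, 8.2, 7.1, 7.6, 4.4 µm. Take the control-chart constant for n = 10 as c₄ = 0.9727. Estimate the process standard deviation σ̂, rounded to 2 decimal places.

6.62

s̄ = (4.2 + 7.4 + 6.3 + 6.3 + 8.2 + 7.1 + 7.6 + 4.4) / 8 = 6.4375
σ̂ = s̄ / c₄ = 6.4375 / 0.9727 = 6.6182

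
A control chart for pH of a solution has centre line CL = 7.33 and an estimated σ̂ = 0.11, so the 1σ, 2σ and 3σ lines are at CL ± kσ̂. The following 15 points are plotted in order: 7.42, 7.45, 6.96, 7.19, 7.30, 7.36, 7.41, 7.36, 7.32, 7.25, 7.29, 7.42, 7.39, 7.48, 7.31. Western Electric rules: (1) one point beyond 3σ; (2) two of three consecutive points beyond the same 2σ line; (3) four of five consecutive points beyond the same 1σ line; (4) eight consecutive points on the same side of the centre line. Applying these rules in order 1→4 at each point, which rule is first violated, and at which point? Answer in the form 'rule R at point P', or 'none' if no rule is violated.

Zone of each point (C = within 1σ̂, B = 1σ̂–2σ̂, A = 2σ̂–3σ̂, * = beyond 3σ̂; sign = side of CL): 1:+C, 2:+B, 3:-*, 4:-B, 5:-C, 6:+C, 7:+C, 8:+C, 9:-C, 10:-C, 11:-C, 12:+C, 13:+C, 14:+B, 15:-C
Rule 1 (one point beyond the 3σ limits) is satisfied at point 3.

rule 1 at point 3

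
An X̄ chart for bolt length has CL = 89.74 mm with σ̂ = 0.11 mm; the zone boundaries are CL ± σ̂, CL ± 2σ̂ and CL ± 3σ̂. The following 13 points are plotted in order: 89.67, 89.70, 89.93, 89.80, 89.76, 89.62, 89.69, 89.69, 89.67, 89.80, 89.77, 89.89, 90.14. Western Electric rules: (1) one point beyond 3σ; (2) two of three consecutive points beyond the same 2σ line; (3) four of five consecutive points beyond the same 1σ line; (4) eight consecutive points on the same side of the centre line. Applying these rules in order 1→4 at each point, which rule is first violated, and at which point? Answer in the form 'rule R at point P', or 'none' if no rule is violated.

Zone of each point (C = within 1σ̂, B = 1σ̂–2σ̂, A = 2σ̂–3σ̂, * = beyond 3σ̂; sign = side of CL): 1:-C, 2:-C, 3:+B, 4:+C, 5:+C, 6:-B, 7:-C, 8:-C, 9:-C, 10:+C, 11:+C, 12:+B, 13:+*
Rule 1 (one point beyond the 3σ limits) is satisfied at point 13.

rule 1 at point 13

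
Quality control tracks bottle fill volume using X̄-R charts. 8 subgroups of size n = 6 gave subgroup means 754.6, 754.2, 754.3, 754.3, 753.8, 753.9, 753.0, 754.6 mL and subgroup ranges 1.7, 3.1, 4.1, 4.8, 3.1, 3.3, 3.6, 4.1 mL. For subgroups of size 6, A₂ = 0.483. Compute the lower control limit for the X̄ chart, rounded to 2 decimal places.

X̄̄ = (754.6 + 754.2 + 754.3 + 754.3 + 753.8 + 753.9 + 753.0 + 754.6) / 8 = 6032.7000 / 8 = 754.0875
R̄ = (1.7 + 3.1 + 4.1 + 4.8 + 3.1 + 3.3 + 3.6 + 4.1) / 8 = 27.8000 / 8 = 3.4750
LCL = X̄̄ − A₂·R̄ = 754.0875 − 0.483 × 3.4750 = 752.4091

752.41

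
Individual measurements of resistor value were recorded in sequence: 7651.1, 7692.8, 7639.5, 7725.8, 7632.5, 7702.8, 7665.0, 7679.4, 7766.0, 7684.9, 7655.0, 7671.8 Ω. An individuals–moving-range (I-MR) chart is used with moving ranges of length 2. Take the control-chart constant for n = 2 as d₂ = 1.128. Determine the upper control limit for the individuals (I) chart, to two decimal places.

X̄ = (7651.1 + 7692.8 + 7639.5 + 7725.8 + 7632.5 + 7702.8 + 7665.0 + 7679.4 + 7766.0 + 7684.9 + 7655.0 + 7671.8) / 12 = 7680.5500
Moving ranges: 41.7, 53.3, 86.3, 93.3, 70.3, 37.8, 14.4, 86.6, 81.1, 29.9, 16.8; M̄R̄ = 611.5000 / 11 = 55.5909
UCL = X̄ + 3·M̄R̄/d₂ = 7680.5500 + 3 × 55.5909 / 1.128 = 7828.3982

7828.40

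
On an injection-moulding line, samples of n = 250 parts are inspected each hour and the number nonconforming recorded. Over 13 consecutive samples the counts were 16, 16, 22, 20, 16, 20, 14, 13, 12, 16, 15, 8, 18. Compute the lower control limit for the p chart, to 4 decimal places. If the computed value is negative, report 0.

0.0172

p̄ = Σdᵢ / (k·n) = 206 / (13 × 250) = 0.06338
LCL = p̄ − 3·√(p̄(1−p̄)/n) = 0.06338 − 3 × 0.01541 = 0.01715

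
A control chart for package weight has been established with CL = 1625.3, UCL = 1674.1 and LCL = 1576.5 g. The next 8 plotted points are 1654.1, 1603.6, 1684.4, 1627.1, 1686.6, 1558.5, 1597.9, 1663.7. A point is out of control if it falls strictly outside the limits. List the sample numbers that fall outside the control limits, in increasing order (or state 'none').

Compare each point to [1576.5, 1674.1]: sample 3 = 1684.4 > UCL; sample 5 = 1686.6 > UCL; sample 6 = 1558.5 < LCL.

3, 5, 6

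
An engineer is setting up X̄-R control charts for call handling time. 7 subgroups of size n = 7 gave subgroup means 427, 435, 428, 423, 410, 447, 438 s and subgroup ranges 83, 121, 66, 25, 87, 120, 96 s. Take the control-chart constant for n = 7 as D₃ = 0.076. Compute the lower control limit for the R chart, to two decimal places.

R̄ = (83 + 121 + 66 + 25 + 87 + 120 + 96) / 7 = 598.0000 / 7 = 85.4286
LCL_R = D₃·R̄ = 0.076 × 85.4286 = 6.4926

6.49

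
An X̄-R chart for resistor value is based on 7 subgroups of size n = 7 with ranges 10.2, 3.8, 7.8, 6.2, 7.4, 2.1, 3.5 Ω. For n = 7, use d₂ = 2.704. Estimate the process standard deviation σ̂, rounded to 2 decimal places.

R̄ = (10.2 + 3.8 + 7.8 + 6.2 + 7.4 + 2.1 + 3.5) / 7 = 5.8571
σ̂ = R̄ / d₂ = 5.8571 / 2.704 = 2.1661

2.17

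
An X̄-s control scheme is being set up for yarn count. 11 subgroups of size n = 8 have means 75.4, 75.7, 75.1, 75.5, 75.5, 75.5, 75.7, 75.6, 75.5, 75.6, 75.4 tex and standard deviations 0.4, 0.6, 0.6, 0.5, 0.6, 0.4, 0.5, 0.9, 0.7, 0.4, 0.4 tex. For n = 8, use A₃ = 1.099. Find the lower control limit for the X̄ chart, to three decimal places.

74.901

X̄̄ = (75.4 + 75.7 + 75.1 + 75.5 + 75.5 + 75.5 + 75.7 + 75.6 + 75.5 + 75.6 + 75.4) / 11 = 75.5000
s̄ = (0.4 + 0.6 + 0.6 + 0.5 + 0.6 + 0.4 + 0.5 + 0.9 + 0.7 + 0.4 + 0.4) / 11 = 0.5455
LCL = X̄̄ − A₃·s̄ = 75.5000 − 1.099 × 0.5455 = 74.9005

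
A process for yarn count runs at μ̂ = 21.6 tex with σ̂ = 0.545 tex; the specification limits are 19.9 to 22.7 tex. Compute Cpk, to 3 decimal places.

0.673

Cpu = (USL − μ̂) / (3σ̂) = (22.7 − 21.6) / (3 × 0.545) = 0.6728; Cpl = (μ̂ − LSL) / (3σ̂) = (21.6 − 19.9) / (3 × 0.545) = 1.0398; Cpk = min(Cpu, Cpl) = 0.6728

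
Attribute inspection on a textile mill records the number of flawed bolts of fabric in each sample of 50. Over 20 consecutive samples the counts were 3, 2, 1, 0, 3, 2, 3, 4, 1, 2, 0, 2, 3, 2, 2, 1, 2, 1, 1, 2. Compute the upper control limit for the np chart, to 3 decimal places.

5.854

p̄ = Σdᵢ / (k·n) = 37 / (20 × 50) = 0.03700
UCL = np̄ + 3·√(np̄(1−p̄)) = 1.8500 + 3 × √(1.8500×0.96300) = 1.8500 + 3 × 1.3347 = 5.8542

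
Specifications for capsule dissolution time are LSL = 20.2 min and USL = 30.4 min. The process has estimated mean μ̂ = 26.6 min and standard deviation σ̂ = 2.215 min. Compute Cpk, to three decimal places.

Cpu = (USL − μ̂) / (3σ̂) = (30.4 − 26.6) / (3 × 2.215) = 0.5719; Cpl = (μ̂ − LSL) / (3σ̂) = (26.6 − 20.2) / (3 × 2.215) = 0.9631; Cpk = min(Cpu, Cpl) = 0.5719

0.572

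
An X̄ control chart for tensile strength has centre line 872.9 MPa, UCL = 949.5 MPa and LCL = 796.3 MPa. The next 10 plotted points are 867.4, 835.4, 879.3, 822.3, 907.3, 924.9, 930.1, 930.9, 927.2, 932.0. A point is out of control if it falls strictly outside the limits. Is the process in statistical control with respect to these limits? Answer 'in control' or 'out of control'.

in control

All 10 points lie within [796.3, 949.5].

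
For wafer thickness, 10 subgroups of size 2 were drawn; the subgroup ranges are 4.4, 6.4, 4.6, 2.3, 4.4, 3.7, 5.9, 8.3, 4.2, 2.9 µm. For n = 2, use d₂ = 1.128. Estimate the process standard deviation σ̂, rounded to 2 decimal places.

4.18

R̄ = (4.4 + 6.4 + 4.6 + 2.3 + 4.4 + 3.7 + 5.9 + 8.3 + 4.2 + 2.9) / 10 = 4.7100
σ̂ = R̄ / d₂ = 4.7100 / 1.128 = 4.1755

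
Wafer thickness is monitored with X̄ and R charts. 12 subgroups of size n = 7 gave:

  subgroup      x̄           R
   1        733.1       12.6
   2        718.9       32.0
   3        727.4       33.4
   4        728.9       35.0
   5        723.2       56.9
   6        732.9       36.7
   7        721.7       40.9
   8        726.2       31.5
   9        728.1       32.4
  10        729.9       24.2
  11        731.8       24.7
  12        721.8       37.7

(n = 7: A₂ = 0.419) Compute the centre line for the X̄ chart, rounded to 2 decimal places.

X̄̄ = (733.1 + 718.9 + 727.4 + 728.9 + 723.2 + 732.9 + 721.7 + 726.2 + 728.1 + 729.9 + 731.8 + 721.8) / 12 = 8723.9000 / 12 = 726.9917
CL = X̄̄ = 726.9917

726.99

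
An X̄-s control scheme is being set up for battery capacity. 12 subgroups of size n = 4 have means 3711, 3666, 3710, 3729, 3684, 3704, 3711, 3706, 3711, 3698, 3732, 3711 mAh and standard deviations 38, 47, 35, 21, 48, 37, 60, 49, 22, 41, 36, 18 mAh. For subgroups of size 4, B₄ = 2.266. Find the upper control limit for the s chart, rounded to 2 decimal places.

s̄ = (38 + 47 + 35 + 21 + 48 + 37 + 60 + 49 + 22 + 41 + 36 + 18) / 12 = 37.6667
UCL_s = B₄·s̄ = 2.266 × 37.6667 = 85.3527

85.35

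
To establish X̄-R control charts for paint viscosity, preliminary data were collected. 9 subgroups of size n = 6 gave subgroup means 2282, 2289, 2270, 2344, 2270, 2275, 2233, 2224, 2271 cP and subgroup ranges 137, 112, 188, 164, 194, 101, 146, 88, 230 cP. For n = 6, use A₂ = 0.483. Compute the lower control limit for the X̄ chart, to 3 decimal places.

X̄̄ = (2282 + 2289 + 2270 + 2344 + 2270 + 2275 + 2233 + 2224 + 2271) / 9 = 20458.0000 / 9 = 2273.1111
R̄ = (137 + 112 + 188 + 164 + 194 + 101 + 146 + 88 + 230) / 9 = 1360.0000 / 9 = 151.1111
LCL = X̄̄ − A₂·R̄ = 2273.1111 − 0.483 × 151.1111 = 2200.1244

2200.124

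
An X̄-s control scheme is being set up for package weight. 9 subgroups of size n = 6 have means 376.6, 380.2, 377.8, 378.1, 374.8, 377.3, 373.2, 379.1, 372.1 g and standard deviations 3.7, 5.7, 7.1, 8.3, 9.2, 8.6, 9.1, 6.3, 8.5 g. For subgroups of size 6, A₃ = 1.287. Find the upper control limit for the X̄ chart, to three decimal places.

386.087

X̄̄ = (376.6 + 380.2 + 377.8 + 378.1 + 374.8 + 377.3 + 373.2 + 379.1 + 372.1) / 9 = 376.5778
s̄ = (3.7 + 5.7 + 7.1 + 8.3 + 9.2 + 8.6 + 9.1 + 6.3 + 8.5) / 9 = 7.3889
UCL = X̄̄ + A₃·s̄ = 376.5778 + 1.287 × 7.3889 = 386.0873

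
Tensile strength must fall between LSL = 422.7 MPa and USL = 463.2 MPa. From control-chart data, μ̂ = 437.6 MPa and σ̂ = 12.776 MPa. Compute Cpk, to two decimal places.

0.39

Cpu = (USL − μ̂) / (3σ̂) = (463.2 − 437.6) / (3 × 12.776) = 0.6679; Cpl = (μ̂ − LSL) / (3σ̂) = (437.6 − 422.7) / (3 × 12.776) = 0.3887; Cpk = min(Cpu, Cpl) = 0.3887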